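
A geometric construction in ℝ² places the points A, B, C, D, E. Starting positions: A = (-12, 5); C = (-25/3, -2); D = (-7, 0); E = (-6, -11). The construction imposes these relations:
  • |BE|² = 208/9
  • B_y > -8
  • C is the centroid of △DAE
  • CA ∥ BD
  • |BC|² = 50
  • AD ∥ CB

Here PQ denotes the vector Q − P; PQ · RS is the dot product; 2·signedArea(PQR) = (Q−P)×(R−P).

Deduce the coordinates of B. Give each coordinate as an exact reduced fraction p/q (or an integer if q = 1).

1. B_x = -10/3  [CA ∥ BD ∩ AD ∥ CB]
2. B_y = -7  [CA ∥ BD ∩ AD ∥ CB]
   → B = (-10/3, -7)

B = (-10/3, -7)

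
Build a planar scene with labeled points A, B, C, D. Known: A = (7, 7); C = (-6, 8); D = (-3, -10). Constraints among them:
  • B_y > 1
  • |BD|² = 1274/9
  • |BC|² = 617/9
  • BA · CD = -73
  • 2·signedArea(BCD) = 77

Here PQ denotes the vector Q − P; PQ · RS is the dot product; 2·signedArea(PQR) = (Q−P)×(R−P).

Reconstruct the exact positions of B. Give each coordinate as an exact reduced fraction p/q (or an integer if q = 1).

B = (-2/3, 5/3)

1. B_x = -2/3  [2·signedArea(BCD) = 77 ∩ BA · CD = -73]
2. B_y = 5/3  [2·signedArea(BCD) = 77 ∩ BA · CD = -73]
   → B = (-2/3, 5/3)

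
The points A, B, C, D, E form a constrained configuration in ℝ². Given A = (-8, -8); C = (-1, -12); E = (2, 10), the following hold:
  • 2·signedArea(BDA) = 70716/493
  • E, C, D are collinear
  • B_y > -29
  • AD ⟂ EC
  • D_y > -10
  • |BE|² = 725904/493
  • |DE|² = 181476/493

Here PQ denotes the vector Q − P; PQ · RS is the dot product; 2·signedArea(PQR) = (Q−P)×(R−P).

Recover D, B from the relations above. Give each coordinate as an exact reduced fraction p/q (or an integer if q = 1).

1. D_x = -292/493  [E, C, D are collinear ∩ AD ⟂ EC]
2. D_y = -4442/493  [E, C, D are collinear ∩ AD ⟂ EC]
   → D = (-292/493, -4442/493)
3. B_x = -1570/493  [line -498/493·x + -3652/493·y + -103916/493 = 0 ∩ |BE|² = 725904/493]
4. B_y = -13814/493  [line -498/493·x + -3652/493·y + -103916/493 = 0 ∩ |BE|² = 725904/493]
   → B = (-1570/493, -13814/493)

B = (-1570/493, -13814/493)
D = (-292/493, -4442/493)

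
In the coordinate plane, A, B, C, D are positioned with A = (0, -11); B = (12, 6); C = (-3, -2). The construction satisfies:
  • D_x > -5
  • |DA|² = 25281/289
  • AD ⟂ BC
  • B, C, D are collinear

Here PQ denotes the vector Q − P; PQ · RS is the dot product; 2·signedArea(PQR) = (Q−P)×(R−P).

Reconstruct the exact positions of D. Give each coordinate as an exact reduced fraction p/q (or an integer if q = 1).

D = (-1272/289, -794/289)

1. D_x = -1272/289  [B, C, D are collinear ∩ AD ⟂ BC]
2. D_y = -794/289  [B, C, D are collinear ∩ AD ⟂ BC]
   → D = (-1272/289, -794/289)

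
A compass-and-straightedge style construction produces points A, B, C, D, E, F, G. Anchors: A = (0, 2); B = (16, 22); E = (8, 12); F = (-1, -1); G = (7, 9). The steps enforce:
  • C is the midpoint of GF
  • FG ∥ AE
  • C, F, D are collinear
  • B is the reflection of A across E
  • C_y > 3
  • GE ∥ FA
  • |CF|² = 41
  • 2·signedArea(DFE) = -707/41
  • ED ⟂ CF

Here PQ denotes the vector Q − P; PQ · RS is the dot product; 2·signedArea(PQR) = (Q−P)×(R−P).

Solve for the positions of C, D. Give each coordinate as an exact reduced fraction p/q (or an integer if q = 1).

C = (3, 4)
D = (363/41, 464/41)

1. C_x = 3  [C is the midpoint of GF]
2. C_y = 4  [C is the midpoint of GF]
   → C = (3, 4)
3. D_x = 363/41  [C, F, D are collinear ∩ ED ⟂ CF]
4. D_y = 464/41  [C, F, D are collinear ∩ ED ⟂ CF]
   → D = (363/41, 464/41)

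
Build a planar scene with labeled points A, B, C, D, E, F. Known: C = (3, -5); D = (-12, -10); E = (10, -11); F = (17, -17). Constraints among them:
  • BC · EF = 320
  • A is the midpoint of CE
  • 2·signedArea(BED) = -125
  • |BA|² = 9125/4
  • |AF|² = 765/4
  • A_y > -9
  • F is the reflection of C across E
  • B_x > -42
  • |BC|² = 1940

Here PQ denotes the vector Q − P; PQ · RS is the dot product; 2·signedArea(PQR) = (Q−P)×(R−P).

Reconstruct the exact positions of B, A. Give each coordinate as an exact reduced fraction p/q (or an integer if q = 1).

1. B_x = -41  [2·signedArea(BED) = -125 ∩ BC · EF = 320]
2. B_y = -3  [2·signedArea(BED) = -125 ∩ BC · EF = 320]
   → B = (-41, -3)
3. A_x = 13/2  [A is the midpoint of CE]
4. A_y = -8  [A is the midpoint of CE]
   → A = (13/2, -8)

A = (13/2, -8)
B = (-41, -3)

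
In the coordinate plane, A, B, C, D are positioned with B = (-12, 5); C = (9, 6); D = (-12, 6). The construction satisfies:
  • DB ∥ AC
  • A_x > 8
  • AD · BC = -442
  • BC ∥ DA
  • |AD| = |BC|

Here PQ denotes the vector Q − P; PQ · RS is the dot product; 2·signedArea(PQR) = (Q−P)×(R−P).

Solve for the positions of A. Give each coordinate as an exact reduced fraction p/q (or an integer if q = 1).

1. A_x = 9  [DB ∥ AC ∩ BC ∥ DA]
2. A_y = 7  [DB ∥ AC ∩ BC ∥ DA]
   → A = (9, 7)

A = (9, 7)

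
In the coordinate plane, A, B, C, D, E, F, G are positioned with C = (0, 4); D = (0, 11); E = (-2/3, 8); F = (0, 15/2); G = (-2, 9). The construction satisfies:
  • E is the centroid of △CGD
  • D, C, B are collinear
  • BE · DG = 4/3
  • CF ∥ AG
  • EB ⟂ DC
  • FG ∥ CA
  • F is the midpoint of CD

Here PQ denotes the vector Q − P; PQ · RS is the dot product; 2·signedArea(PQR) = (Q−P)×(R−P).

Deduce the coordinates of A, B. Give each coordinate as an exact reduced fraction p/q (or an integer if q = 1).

A = (-2, 11/2)
B = (0, 8)

1. A_x = -2  [CF ∥ AG ∩ FG ∥ CA]
2. A_y = 11/2  [CF ∥ AG ∩ FG ∥ CA]
   → A = (-2, 11/2)
3. B_x = 0  [D, C, B are collinear ∩ EB ⟂ DC]
4. B_y = 8  [D, C, B are collinear ∩ EB ⟂ DC]
   → B = (0, 8)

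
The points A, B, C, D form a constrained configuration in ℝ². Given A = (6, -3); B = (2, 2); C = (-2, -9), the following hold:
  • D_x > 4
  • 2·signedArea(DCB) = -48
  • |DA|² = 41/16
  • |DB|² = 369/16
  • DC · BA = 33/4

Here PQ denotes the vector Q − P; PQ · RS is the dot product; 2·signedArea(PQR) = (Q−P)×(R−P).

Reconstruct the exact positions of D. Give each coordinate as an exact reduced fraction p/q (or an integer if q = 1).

1. D_x = 5  [2·signedArea(DCB) = -48 ∩ DC · BA = 33/4]
2. D_y = -7/4  [2·signedArea(DCB) = -48 ∩ DC · BA = 33/4]
   → D = (5, -7/4)

D = (5, -7/4)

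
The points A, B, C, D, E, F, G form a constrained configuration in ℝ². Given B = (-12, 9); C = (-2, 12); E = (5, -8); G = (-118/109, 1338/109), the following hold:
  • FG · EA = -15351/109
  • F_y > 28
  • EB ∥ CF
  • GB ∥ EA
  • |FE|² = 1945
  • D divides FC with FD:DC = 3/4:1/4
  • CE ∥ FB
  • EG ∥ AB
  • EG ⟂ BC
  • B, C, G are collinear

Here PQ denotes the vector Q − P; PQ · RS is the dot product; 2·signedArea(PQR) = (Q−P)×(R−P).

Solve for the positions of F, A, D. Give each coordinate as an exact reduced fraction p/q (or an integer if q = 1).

1. F_x = -19  [CE ∥ FB ∩ EB ∥ CF]
2. F_y = 29  [CE ∥ FB ∩ EB ∥ CF]
   → F = (-19, 29)
3. A_x = -645/109  [EG ∥ AB ∩ GB ∥ EA]
4. A_y = -1229/109  [EG ∥ AB ∩ GB ∥ EA]
   → A = (-645/109, -1229/109)
5. D_x = -25/4  [D divides FC with FD:DC = 3/4:1/4]
6. D_y = 65/4  [D divides FC with FD:DC = 3/4:1/4]
   → D = (-25/4, 65/4)

A = (-645/109, -1229/109)
D = (-25/4, 65/4)
F = (-19, 29)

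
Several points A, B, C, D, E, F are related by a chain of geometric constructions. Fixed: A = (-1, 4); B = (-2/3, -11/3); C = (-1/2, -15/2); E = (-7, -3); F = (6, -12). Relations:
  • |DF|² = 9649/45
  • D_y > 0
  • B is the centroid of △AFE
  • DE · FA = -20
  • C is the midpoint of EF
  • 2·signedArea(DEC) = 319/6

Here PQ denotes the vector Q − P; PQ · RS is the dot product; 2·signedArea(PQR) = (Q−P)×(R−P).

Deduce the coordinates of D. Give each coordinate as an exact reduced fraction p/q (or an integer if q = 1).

D = (-13/15, 14/15)

1. D_x = -13/15  [2·signedArea(DEC) = 319/6 ∩ DE · FA = -20]
2. D_y = 14/15  [2·signedArea(DEC) = 319/6 ∩ DE · FA = -20]
   → D = (-13/15, 14/15)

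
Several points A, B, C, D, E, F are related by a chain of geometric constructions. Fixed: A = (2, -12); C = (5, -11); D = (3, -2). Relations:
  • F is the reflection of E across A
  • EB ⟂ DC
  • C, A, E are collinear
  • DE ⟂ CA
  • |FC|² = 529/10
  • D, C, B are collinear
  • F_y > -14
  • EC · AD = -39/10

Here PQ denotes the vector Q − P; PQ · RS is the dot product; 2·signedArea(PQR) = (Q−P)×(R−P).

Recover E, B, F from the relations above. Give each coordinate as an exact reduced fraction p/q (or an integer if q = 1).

B = (2116/425, -9269/850)
E = (59/10, -107/10)
F = (-19/10, -133/10)

1. E_x = 59/10  [C, A, E are collinear ∩ DE ⟂ CA]
2. E_y = -107/10  [C, A, E are collinear ∩ DE ⟂ CA]
   → E = (59/10, -107/10)
3. B_x = 2116/425  [D, C, B are collinear ∩ EB ⟂ DC]
4. B_y = -9269/850  [D, C, B are collinear ∩ EB ⟂ DC]
   → B = (2116/425, -9269/850)
5. F_x = -19/10  [F is the reflection of E across A]
6. F_y = -133/10  [F is the reflection of E across A]
   → F = (-19/10, -133/10)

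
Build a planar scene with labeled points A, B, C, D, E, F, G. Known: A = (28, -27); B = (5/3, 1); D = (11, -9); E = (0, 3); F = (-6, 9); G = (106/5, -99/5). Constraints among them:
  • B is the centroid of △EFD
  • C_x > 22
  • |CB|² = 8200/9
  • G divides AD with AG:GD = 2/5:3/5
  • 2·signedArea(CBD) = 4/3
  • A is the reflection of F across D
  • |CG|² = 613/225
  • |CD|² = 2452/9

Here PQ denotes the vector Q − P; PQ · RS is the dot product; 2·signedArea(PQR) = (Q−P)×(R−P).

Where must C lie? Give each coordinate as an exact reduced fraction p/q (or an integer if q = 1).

1. C_x = 67/3  [line 10·x + 28/3·y + -82/3 = 0 ∩ |CG|² = 613/225]
2. C_y = -21  [line 10·x + 28/3·y + -82/3 = 0 ∩ |CG|² = 613/225]
   → C = (67/3, -21)

C = (67/3, -21)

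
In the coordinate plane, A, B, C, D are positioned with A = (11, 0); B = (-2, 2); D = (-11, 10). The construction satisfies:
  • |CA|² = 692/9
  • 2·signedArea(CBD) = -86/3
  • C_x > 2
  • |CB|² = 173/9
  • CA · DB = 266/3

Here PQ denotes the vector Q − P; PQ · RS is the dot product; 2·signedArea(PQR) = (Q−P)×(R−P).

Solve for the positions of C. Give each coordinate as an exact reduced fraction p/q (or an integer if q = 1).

1. C_x = 7/3  [CA · DB = 266/3 ∩ 2·signedArea(CBD) = -86/3]
2. C_y = 4/3  [CA · DB = 266/3 ∩ 2·signedArea(CBD) = -86/3]
   → C = (7/3, 4/3)

C = (7/3, 4/3)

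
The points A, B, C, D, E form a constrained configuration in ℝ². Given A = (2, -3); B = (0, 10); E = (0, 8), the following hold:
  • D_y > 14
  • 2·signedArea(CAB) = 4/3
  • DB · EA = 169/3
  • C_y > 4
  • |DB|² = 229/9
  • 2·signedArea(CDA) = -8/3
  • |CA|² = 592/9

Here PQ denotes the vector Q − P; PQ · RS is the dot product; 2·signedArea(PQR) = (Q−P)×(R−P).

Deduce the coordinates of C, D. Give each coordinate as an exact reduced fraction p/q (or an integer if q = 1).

1. C_x = 2/3  [line -13·x + -2·y + 56/3 = 0 ∩ |CA|² = 592/9]
2. C_y = 5  [line -13·x + -2·y + 56/3 = 0 ∩ |CA|² = 592/9]
   → C = (2/3, 5)
3. D_x = -2/3  [2·signedArea(CDA) = -8/3 ∩ DB · EA = 169/3]
4. D_y = 15  [2·signedArea(CDA) = -8/3 ∩ DB · EA = 169/3]
   → D = (-2/3, 15)

C = (2/3, 5)
D = (-2/3, 15)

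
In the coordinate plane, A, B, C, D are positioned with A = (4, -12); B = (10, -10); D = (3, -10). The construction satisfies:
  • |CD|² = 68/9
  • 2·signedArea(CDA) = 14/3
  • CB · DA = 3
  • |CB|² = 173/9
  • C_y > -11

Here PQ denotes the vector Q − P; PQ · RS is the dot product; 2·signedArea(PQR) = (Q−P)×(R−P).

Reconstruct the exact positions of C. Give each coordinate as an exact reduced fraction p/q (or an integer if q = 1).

1. C_x = 17/3  [CB · DA = 3 ∩ 2·signedArea(CDA) = 14/3]
2. C_y = -32/3  [CB · DA = 3 ∩ 2·signedArea(CDA) = 14/3]
   → C = (17/3, -32/3)

C = (17/3, -32/3)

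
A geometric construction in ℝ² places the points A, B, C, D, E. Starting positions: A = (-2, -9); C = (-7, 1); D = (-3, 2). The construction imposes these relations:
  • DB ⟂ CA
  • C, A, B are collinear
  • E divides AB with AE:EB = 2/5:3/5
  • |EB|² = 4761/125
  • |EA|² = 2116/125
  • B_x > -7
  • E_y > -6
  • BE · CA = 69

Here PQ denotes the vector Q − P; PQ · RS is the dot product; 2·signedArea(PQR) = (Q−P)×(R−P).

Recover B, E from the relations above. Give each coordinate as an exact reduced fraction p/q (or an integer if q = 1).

B = (-33/5, 1/5)
E = (-96/25, -133/25)

1. B_x = -33/5  [C, A, B are collinear ∩ DB ⟂ CA]
2. B_y = 1/5  [C, A, B are collinear ∩ DB ⟂ CA]
   → B = (-33/5, 1/5)
3. E_x = -96/25  [E divides AB with AE:EB = 2/5:3/5]
4. E_y = -133/25  [E divides AB with AE:EB = 2/5:3/5]
   → E = (-96/25, -133/25)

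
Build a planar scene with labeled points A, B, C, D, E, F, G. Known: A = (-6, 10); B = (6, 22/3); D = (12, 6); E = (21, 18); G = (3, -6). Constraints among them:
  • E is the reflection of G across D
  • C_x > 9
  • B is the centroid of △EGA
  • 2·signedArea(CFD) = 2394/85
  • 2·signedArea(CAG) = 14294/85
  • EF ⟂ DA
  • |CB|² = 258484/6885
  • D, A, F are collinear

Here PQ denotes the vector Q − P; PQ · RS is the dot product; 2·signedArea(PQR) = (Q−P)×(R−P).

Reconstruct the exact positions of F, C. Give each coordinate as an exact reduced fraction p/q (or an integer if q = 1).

C = (766/85, 1528/765)
F = (1533/85, 396/85)

1. F_x = 1533/85  [D, A, F are collinear ∩ EF ⟂ DA]
2. F_y = 396/85  [D, A, F are collinear ∩ EF ⟂ DA]
   → F = (1533/85, 396/85)
3. C_x = 766/85  [2·signedArea(CFD) = 2394/85 ∩ 2·signedArea(CAG) = 14294/85]
4. C_y = 1528/765  [2·signedArea(CFD) = 2394/85 ∩ 2·signedArea(CAG) = 14294/85]
   → C = (766/85, 1528/765)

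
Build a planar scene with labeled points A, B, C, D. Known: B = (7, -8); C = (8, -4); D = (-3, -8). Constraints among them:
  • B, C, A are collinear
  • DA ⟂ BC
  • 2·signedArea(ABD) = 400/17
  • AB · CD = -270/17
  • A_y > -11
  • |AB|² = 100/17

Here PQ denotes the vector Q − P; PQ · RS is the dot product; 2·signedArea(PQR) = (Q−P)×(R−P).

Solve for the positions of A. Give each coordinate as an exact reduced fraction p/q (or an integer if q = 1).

1. A_x = 109/17  [B, C, A are collinear ∩ DA ⟂ BC]
2. A_y = -176/17  [B, C, A are collinear ∩ DA ⟂ BC]
   → A = (109/17, -176/17)

A = (109/17, -176/17)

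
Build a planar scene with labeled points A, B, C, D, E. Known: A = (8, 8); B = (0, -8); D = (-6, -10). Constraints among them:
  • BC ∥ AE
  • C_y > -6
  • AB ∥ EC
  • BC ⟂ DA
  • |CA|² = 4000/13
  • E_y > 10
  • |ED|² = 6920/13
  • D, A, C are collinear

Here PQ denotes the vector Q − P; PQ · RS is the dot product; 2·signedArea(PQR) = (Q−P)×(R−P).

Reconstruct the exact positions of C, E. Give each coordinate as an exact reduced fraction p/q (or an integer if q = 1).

1. C_x = -36/13  [D, A, C are collinear ∩ BC ⟂ DA]
2. C_y = -76/13  [D, A, C are collinear ∩ BC ⟂ DA]
   → C = (-36/13, -76/13)
3. E_x = 68/13  [AB ∥ EC ∩ BC ∥ AE]
4. E_y = 132/13  [AB ∥ EC ∩ BC ∥ AE]
   → E = (68/13, 132/13)

C = (-36/13, -76/13)
E = (68/13, 132/13)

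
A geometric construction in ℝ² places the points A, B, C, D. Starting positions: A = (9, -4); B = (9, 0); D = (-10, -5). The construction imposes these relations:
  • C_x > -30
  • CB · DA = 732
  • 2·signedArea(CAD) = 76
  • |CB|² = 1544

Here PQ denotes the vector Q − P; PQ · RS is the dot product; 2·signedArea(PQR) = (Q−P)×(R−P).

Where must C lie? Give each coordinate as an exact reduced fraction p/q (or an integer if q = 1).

1. C_x = -29  [CB · DA = 732 ∩ 2·signedArea(CAD) = 76]
2. C_y = -10  [CB · DA = 732 ∩ 2·signedArea(CAD) = 76]
   → C = (-29, -10)

C = (-29, -10)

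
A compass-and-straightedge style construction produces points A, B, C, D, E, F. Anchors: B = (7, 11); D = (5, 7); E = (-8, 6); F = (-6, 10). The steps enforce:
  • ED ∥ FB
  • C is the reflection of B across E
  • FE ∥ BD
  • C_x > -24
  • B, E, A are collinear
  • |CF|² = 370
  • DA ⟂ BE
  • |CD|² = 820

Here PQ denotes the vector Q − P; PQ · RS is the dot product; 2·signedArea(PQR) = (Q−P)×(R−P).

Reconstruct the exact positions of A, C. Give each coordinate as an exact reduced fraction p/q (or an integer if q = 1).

A = (4, 10)
C = (-23, 1)

1. A_x = 4  [B, E, A are collinear ∩ DA ⟂ BE]
2. A_y = 10  [B, E, A are collinear ∩ DA ⟂ BE]
   → A = (4, 10)
3. C_x = -23  [C is the reflection of B across E]
4. C_y = 1  [C is the reflection of B across E]
   → C = (-23, 1)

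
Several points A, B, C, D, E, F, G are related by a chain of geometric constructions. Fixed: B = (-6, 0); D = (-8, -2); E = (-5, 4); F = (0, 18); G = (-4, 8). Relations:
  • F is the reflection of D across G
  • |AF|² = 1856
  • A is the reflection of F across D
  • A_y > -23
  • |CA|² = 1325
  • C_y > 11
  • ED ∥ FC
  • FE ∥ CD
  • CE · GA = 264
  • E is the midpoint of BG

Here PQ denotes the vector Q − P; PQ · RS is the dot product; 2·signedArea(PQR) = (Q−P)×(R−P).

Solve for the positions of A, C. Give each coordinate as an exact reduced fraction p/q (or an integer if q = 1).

A = (-16, -22)
C = (-3, 12)

1. A_x = -16  [A is the reflection of F across D]
2. A_y = -22  [A is the reflection of F across D]
   → A = (-16, -22)
3. C_x = -3  [FE ∥ CD ∩ ED ∥ FC]
4. C_y = 12  [FE ∥ CD ∩ ED ∥ FC]
   → C = (-3, 12)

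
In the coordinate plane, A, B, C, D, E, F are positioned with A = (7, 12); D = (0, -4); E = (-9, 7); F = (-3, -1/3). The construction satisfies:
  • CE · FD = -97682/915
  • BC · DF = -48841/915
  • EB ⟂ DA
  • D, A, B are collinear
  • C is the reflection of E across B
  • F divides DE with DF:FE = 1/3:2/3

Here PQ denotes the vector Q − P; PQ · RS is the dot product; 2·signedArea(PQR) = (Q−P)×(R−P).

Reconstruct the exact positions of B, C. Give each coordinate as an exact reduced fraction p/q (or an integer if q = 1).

B = (791/305, 588/305)
C = (4327/305, -959/305)

1. B_x = 791/305  [D, A, B are collinear ∩ EB ⟂ DA]
2. B_y = 588/305  [D, A, B are collinear ∩ EB ⟂ DA]
   → B = (791/305, 588/305)
3. C_x = 4327/305  [C is the reflection of E across B]
4. C_y = -959/305  [C is the reflection of E across B]
   → C = (4327/305, -959/305)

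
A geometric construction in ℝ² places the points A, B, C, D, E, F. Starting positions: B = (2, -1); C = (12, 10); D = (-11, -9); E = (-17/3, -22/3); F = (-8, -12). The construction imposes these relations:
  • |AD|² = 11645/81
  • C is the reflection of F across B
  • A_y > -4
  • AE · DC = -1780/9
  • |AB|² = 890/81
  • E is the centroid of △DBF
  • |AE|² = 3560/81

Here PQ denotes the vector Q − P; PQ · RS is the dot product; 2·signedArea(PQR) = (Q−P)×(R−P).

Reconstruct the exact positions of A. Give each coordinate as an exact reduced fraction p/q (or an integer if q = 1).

1. A_x = -5/9  [line -23·x + -19·y + -647/9 = 0 ∩ |AB|² = 890/81]
2. A_y = -28/9  [line -23·x + -19·y + -647/9 = 0 ∩ |AB|² = 890/81]
   → A = (-5/9, -28/9)

A = (-5/9, -28/9)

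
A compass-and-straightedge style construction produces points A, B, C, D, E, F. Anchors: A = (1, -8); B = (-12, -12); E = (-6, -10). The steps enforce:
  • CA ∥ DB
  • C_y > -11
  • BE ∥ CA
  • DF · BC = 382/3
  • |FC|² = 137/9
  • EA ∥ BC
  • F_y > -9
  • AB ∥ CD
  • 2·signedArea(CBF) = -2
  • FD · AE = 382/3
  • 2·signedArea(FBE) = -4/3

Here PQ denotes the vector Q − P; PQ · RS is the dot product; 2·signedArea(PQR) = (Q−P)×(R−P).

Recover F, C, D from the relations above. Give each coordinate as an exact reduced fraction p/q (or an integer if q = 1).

C = (-5, -10)
D = (-18, -14)
F = (-4/3, -26/3)

1. C_x = -5  [BE ∥ CA ∩ EA ∥ BC]
2. C_y = -10  [BE ∥ CA ∩ EA ∥ BC]
   → C = (-5, -10)
3. D_x = -18  [CA ∥ DB ∩ AB ∥ CD]
4. D_y = -14  [CA ∥ DB ∩ AB ∥ CD]
   → D = (-18, -14)
5. F_x = -4/3  [2·signedArea(FBE) = -4/3 ∩ FD · AE = 382/3]
6. F_y = -26/3  [2·signedArea(FBE) = -4/3 ∩ FD · AE = 382/3]
   → F = (-4/3, -26/3)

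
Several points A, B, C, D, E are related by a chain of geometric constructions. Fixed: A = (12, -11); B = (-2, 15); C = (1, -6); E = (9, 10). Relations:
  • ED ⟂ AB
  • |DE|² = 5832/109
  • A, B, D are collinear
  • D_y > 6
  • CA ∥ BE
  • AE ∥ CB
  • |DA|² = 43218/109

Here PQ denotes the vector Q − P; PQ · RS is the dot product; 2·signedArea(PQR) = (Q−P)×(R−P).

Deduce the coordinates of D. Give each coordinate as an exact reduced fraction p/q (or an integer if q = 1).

1. D_x = 279/109  [A, B, D are collinear ∩ ED ⟂ AB]
2. D_y = 712/109  [A, B, D are collinear ∩ ED ⟂ AB]
   → D = (279/109, 712/109)

D = (279/109, 712/109)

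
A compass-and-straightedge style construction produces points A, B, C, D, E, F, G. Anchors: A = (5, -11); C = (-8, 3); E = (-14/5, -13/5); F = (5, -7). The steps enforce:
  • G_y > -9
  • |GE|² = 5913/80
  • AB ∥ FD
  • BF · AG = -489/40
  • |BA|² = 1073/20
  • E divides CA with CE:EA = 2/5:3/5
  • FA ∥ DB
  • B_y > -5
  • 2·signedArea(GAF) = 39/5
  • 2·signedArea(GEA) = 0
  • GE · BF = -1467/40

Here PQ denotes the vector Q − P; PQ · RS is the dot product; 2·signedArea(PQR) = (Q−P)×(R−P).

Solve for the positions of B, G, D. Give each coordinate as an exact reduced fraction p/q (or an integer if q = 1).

1. G_x = 61/20  [2·signedArea(GEA) = 0 ∩ 2·signedArea(GAF) = 39/5]
2. G_y = -89/10  [2·signedArea(GEA) = 0 ∩ 2·signedArea(GAF) = 39/5]
   → G = (61/20, -89/10)
3. B_x = 11/10  [line 39/20·x + -21/10·y + -489/40 = 0 ∩ |BA|² = 1073/20]
4. B_y = -24/5  [line 39/20·x + -21/10·y + -489/40 = 0 ∩ |BA|² = 1073/20]
   → B = (11/10, -24/5)
5. D_x = 11/10  [FA ∥ DB ∩ AB ∥ FD]
6. D_y = -4/5  [FA ∥ DB ∩ AB ∥ FD]
   → D = (11/10, -4/5)

B = (11/10, -24/5)
D = (11/10, -4/5)
G = (61/20, -89/10)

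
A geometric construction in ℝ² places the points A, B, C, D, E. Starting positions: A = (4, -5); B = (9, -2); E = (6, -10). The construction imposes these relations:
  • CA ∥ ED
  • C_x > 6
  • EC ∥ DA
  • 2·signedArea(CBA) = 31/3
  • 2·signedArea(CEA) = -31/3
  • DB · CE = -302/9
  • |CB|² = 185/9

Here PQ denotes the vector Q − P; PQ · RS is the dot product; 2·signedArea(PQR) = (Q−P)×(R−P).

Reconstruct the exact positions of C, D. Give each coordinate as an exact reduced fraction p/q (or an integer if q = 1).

C = (19/3, -17/3)
D = (11/3, -28/3)

1. C_x = 19/3  [2·signedArea(CBA) = 31/3 ∩ 2·signedArea(CEA) = -31/3]
2. C_y = -17/3  [2·signedArea(CBA) = 31/3 ∩ 2·signedArea(CEA) = -31/3]
   → C = (19/3, -17/3)
3. D_x = 11/3  [EC ∥ DA ∩ CA ∥ ED]
4. D_y = -28/3  [EC ∥ DA ∩ CA ∥ ED]
   → D = (11/3, -28/3)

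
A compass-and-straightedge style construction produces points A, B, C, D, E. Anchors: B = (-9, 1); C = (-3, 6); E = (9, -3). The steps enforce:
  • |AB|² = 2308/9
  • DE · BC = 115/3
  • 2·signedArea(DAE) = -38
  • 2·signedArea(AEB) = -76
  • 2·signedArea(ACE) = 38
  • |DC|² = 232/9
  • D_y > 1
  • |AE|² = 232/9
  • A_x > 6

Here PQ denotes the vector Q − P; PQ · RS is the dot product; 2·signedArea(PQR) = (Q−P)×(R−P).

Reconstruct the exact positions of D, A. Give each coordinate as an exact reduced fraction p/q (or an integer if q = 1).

1. A_x = 7  [2·signedArea(ACE) = 38 ∩ 2·signedArea(AEB) = -76]
2. A_y = 5/3  [2·signedArea(ACE) = 38 ∩ 2·signedArea(AEB) = -76]
   → A = (7, 5/3)
3. D_x = -1  [DE · BC = 115/3 ∩ 2·signedArea(DAE) = -38]
4. D_y = 4/3  [DE · BC = 115/3 ∩ 2·signedArea(DAE) = -38]
   → D = (-1, 4/3)

A = (7, 5/3)
D = (-1, 4/3)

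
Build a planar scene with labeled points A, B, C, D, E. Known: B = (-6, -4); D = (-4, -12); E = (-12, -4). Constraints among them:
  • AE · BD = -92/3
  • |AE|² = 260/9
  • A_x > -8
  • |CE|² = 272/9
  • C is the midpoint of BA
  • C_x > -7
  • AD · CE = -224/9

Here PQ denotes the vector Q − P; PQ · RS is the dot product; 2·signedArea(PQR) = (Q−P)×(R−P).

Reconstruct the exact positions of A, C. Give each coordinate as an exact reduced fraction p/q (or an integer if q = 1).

1. A_x = -22/3  [line -2·x + 8·y + 116/3 = 0 ∩ |AE|² = 260/9]
2. A_y = -20/3  [line -2·x + 8·y + 116/3 = 0 ∩ |AE|² = 260/9]
   → A = (-22/3, -20/3)
3. C_x = -20/3  [AD · CE = -224/9 ∩ C is the midpoint of BA]
4. C_y = -16/3  [AD · CE = -224/9 ∩ C is the midpoint of BA]
   → C = (-20/3, -16/3)

A = (-22/3, -20/3)
C = (-20/3, -16/3)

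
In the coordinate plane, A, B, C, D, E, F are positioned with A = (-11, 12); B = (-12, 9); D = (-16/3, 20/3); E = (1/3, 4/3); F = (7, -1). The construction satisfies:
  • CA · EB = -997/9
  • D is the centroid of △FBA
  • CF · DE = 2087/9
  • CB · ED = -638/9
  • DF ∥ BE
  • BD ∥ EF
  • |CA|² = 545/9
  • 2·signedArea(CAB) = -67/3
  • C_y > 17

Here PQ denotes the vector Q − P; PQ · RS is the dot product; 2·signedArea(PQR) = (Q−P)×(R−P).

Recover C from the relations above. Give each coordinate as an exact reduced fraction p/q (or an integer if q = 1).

1. C_x = -50/3  [CB · ED = -638/9 ∩ 2·signedArea(CAB) = -67/3]
2. C_y = 52/3  [CB · ED = -638/9 ∩ 2·signedArea(CAB) = -67/3]
   → C = (-50/3, 52/3)

C = (-50/3, 52/3)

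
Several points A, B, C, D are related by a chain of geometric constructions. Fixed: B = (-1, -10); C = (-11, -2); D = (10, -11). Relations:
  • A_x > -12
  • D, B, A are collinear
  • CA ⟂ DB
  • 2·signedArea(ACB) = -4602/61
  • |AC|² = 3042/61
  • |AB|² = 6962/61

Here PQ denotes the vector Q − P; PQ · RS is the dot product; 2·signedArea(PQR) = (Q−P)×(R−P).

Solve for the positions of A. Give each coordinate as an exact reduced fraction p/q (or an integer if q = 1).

A = (-710/61, -551/61)

1. A_x = -710/61  [D, B, A are collinear ∩ CA ⟂ DB]
2. A_y = -551/61  [D, B, A are collinear ∩ CA ⟂ DB]
   → A = (-710/61, -551/61)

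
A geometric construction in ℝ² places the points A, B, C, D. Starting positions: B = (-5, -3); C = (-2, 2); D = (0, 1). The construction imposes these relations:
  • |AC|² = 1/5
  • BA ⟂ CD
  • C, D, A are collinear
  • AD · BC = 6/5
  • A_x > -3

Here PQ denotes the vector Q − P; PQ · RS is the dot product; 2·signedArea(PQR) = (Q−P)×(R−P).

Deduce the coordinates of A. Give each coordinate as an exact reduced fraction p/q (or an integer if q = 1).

A = (-12/5, 11/5)

1. A_x = -12/5  [C, D, A are collinear ∩ BA ⟂ CD]
2. A_y = 11/5  [C, D, A are collinear ∩ BA ⟂ CD]
   → A = (-12/5, 11/5)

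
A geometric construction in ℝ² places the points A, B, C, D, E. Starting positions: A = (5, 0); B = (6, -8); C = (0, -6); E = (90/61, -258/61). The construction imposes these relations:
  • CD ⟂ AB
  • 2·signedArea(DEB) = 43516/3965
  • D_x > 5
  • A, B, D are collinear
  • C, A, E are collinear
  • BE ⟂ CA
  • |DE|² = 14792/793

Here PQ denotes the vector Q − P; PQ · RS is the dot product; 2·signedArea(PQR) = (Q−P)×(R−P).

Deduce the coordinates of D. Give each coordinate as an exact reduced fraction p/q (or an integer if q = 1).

D = (368/65, -344/65)

1. D_x = 368/65  [A, B, D are collinear ∩ CD ⟂ AB]
2. D_y = -344/65  [A, B, D are collinear ∩ CD ⟂ AB]
   → D = (368/65, -344/65)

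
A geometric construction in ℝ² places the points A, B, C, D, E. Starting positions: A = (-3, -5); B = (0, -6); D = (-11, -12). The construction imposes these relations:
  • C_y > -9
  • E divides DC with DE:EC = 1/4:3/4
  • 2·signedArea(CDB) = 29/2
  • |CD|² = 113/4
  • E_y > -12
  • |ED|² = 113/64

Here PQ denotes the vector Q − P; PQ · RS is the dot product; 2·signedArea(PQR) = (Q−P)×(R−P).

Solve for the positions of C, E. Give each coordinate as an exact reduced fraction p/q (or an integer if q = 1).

C = (-7, -17/2)
E = (-10, -89/8)

1. C_x = -7  [line -6·x + 11·y + 103/2 = 0 ∩ |CD|² = 113/4]
2. C_y = -17/2  [line -6·x + 11·y + 103/2 = 0 ∩ |CD|² = 113/4]
   → C = (-7, -17/2)
3. E_x = -10  [E divides DC with DE:EC = 1/4:3/4]
4. E_y = -89/8  [E divides DC with DE:EC = 1/4:3/4]
   → E = (-10, -89/8)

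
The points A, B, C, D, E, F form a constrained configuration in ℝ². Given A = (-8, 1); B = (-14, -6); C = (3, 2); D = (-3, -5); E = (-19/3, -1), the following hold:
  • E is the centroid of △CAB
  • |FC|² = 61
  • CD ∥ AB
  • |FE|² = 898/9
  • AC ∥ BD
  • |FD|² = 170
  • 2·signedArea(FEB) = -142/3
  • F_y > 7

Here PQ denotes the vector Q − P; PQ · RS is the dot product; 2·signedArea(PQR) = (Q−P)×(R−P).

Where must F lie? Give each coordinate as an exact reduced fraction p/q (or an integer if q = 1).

1. F_x = -2  [line 5·x + -23/3·y + 214/3 = 0 ∩ |FE|² = 898/9]
2. F_y = 8  [line 5·x + -23/3·y + 214/3 = 0 ∩ |FE|² = 898/9]
   → F = (-2, 8)

F = (-2, 8)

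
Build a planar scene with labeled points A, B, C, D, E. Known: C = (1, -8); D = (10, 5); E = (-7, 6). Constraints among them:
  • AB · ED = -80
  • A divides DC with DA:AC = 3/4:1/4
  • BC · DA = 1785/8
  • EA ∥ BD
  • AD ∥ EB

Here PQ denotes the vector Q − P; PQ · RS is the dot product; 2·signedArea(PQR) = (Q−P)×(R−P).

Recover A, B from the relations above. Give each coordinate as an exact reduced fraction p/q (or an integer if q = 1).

A = (13/4, -19/4)
B = (-1/4, 63/4)

1. A_x = 13/4  [A divides DC with DA:AC = 3/4:1/4]
2. A_y = -19/4  [A divides DC with DA:AC = 3/4:1/4]
   → A = (13/4, -19/4)
3. B_x = -1/4  [EA ∥ BD ∩ AD ∥ EB]
4. B_y = 63/4  [EA ∥ BD ∩ AD ∥ EB]
   → B = (-1/4, 63/4)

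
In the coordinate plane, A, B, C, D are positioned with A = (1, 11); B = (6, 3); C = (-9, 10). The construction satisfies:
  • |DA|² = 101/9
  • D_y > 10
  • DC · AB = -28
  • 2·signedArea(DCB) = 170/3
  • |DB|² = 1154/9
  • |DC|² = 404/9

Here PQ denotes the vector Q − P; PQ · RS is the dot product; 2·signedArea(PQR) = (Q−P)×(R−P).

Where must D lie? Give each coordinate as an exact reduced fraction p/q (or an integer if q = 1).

1. D_x = -7/3  [DC · AB = -28 ∩ 2·signedArea(DCB) = 170/3]
2. D_y = 32/3  [DC · AB = -28 ∩ 2·signedArea(DCB) = 170/3]
   → D = (-7/3, 32/3)

D = (-7/3, 32/3)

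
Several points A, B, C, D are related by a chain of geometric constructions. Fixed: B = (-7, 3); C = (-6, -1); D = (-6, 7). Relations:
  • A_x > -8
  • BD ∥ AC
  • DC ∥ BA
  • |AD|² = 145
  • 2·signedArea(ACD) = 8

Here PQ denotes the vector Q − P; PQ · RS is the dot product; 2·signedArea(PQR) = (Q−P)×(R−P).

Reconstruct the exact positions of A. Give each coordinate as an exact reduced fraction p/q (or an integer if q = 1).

A = (-7, -5)

1. A_x = -7  [BD ∥ AC ∩ DC ∥ BA]
2. A_y = -5  [BD ∥ AC ∩ DC ∥ BA]
   → A = (-7, -5)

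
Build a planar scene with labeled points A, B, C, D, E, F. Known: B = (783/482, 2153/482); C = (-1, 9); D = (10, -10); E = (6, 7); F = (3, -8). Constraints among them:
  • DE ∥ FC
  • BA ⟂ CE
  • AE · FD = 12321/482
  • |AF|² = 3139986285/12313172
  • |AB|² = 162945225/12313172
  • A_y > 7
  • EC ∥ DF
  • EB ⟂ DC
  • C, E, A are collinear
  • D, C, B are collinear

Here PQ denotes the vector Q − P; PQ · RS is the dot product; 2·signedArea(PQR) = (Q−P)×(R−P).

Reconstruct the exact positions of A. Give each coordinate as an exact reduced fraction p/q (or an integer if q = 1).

A = (67029/25546, 101732/12773)

1. A_x = 67029/25546  [C, E, A are collinear ∩ BA ⟂ CE]
2. A_y = 101732/12773  [C, E, A are collinear ∩ BA ⟂ CE]
   → A = (67029/25546, 101732/12773)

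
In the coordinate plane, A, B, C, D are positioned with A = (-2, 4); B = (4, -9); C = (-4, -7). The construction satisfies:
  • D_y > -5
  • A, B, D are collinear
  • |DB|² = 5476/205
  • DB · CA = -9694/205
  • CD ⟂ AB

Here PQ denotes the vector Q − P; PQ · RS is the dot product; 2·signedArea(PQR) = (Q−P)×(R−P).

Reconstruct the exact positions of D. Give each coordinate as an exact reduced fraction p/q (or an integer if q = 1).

D = (376/205, -883/205)

1. D_x = 376/205  [A, B, D are collinear ∩ CD ⟂ AB]
2. D_y = -883/205  [A, B, D are collinear ∩ CD ⟂ AB]
   → D = (376/205, -883/205)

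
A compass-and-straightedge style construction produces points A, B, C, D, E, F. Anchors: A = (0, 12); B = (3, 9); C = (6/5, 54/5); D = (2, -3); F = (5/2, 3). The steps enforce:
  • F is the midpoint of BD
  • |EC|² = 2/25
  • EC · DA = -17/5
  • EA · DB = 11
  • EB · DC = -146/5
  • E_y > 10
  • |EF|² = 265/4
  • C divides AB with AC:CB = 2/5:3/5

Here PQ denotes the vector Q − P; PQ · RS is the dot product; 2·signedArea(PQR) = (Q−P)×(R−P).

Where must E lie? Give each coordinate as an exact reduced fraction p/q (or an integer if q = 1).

E = (1, 11)

1. E_x = 1  [EC · DA = -17/5 ∩ EB · DC = -146/5]
2. E_y = 11  [EC · DA = -17/5 ∩ EB · DC = -146/5]
   → E = (1, 11)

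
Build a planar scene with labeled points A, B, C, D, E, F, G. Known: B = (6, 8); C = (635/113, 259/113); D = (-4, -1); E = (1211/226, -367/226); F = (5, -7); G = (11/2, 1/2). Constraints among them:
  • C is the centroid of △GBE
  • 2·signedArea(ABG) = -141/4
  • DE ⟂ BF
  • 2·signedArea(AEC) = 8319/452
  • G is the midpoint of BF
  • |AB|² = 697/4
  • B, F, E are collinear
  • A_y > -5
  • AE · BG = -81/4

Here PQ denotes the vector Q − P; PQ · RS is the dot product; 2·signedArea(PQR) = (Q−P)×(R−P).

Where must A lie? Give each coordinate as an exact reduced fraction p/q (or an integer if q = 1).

1. A_x = 1/2  [2·signedArea(ABG) = -141/4 ∩ AE · BG = -81/4]
2. A_y = -4  [2·signedArea(ABG) = -141/4 ∩ AE · BG = -81/4]
   → A = (1/2, -4)

A = (1/2, -4)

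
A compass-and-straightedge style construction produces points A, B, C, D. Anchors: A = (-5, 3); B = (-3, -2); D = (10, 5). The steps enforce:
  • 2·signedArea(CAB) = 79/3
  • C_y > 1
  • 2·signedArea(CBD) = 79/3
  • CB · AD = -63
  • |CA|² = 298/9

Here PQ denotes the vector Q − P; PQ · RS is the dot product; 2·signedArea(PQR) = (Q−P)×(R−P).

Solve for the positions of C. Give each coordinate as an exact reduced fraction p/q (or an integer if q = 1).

1. C_x = 2/3  [2·signedArea(CAB) = 79/3 ∩ 2·signedArea(CBD) = 79/3]
2. C_y = 2  [2·signedArea(CAB) = 79/3 ∩ 2·signedArea(CBD) = 79/3]
   → C = (2/3, 2)

C = (2/3, 2)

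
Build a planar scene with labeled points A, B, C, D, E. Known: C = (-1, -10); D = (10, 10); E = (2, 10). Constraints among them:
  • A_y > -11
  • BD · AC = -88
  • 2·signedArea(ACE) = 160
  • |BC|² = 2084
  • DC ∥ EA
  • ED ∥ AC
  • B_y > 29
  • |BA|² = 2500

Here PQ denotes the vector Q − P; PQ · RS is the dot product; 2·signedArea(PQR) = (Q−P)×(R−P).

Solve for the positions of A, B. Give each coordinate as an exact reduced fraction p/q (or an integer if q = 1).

1. A_x = -9  [ED ∥ AC ∩ DC ∥ EA]
2. A_y = -10  [ED ∥ AC ∩ DC ∥ EA]
   → A = (-9, -10)
3. B_x = 21  [BD · AC = -88]
4. B_y = 30  [|BA|² = 2500]
   → B = (21, 30)

A = (-9, -10)
B = (21, 30)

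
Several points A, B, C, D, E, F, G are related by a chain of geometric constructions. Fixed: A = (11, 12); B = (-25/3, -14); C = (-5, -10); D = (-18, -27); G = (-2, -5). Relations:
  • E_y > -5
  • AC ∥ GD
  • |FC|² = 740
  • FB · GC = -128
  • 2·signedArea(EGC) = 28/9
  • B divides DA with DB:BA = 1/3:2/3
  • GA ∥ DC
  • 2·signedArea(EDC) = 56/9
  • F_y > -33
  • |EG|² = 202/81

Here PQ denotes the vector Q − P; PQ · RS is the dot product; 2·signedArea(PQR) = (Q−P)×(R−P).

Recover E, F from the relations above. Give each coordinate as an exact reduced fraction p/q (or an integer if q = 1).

1. E_x = -7/9  [2·signedArea(EGC) = 28/9 ∩ 2·signedArea(EDC) = 56/9]
2. E_y = -4  [2·signedArea(EGC) = 28/9 ∩ 2·signedArea(EDC) = 56/9]
   → E = (-7/9, -4)
3. F_x = -21  [line 3·x + 5·y + 223 = 0 ∩ |FC|² = 740]
4. F_y = -32  [line 3·x + 5·y + 223 = 0 ∩ |FC|² = 740]
   → F = (-21, -32)

E = (-7/9, -4)
F = (-21, -32)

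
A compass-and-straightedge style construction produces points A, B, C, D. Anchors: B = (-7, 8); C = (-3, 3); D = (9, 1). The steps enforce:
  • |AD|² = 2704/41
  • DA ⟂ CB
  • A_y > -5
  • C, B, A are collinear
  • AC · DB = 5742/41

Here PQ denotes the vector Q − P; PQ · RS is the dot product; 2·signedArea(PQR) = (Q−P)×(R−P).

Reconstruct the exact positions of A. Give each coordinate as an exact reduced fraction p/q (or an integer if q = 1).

A = (109/41, -167/41)

1. A_x = 109/41  [C, B, A are collinear ∩ DA ⟂ CB]
2. A_y = -167/41  [C, B, A are collinear ∩ DA ⟂ CB]
   → A = (109/41, -167/41)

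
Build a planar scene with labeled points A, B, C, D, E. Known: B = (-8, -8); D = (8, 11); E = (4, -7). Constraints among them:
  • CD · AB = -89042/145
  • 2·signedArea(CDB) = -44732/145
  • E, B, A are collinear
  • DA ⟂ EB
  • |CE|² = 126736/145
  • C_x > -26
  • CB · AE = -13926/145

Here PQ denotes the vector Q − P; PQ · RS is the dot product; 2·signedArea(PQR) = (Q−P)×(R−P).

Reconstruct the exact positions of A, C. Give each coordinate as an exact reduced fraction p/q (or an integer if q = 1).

1. A_x = 1372/145  [E, B, A are collinear ∩ DA ⟂ EB]
2. A_y = -949/145  [E, B, A are collinear ∩ DA ⟂ EB]
   → A = (1372/145, -949/145)
3. C_x = -3692/145  [CD · AB = -89042/145 ∩ 2·signedArea(CDB) = -44732/145]
4. C_y = -1371/145  [CD · AB = -89042/145 ∩ 2·signedArea(CDB) = -44732/145]
   → C = (-3692/145, -1371/145)

A = (1372/145, -949/145)
C = (-3692/145, -1371/145)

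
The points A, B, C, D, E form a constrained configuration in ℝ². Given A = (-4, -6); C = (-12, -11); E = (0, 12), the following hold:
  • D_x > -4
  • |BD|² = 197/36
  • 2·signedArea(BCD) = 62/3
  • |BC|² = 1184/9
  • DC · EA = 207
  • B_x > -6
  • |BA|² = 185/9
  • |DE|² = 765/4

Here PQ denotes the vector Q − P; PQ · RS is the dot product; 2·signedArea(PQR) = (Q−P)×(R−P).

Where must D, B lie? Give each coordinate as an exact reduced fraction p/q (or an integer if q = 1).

1. D_x = -3  [line 4·x + 18·y + 39 = 0 ∩ |DE|² = 765/4]
2. D_y = -3/2  [line 4·x + 18·y + 39 = 0 ∩ |DE|² = 765/4]
   → D = (-3, -3/2)
3. B_x = -16/3  [line -19/2·x + 9·y + -107/3 = 0 ∩ |BC|² = 1184/9]
4. B_y = -5/3  [line -19/2·x + 9·y + -107/3 = 0 ∩ |BC|² = 1184/9]
   → B = (-16/3, -5/3)

B = (-16/3, -5/3)
D = (-3, -3/2)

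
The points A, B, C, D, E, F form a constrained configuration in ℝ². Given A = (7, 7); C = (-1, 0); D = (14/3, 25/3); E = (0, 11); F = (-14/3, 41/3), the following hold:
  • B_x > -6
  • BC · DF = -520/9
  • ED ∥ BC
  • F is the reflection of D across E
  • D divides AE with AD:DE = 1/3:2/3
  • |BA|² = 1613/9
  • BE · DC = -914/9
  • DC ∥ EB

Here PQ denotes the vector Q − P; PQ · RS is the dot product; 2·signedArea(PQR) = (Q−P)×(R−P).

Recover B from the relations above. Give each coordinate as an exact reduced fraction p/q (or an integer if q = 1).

B = (-17/3, 8/3)

1. B_x = -17/3  [ED ∥ BC ∩ DC ∥ EB]
2. B_y = 8/3  [ED ∥ BC ∩ DC ∥ EB]
   → B = (-17/3, 8/3)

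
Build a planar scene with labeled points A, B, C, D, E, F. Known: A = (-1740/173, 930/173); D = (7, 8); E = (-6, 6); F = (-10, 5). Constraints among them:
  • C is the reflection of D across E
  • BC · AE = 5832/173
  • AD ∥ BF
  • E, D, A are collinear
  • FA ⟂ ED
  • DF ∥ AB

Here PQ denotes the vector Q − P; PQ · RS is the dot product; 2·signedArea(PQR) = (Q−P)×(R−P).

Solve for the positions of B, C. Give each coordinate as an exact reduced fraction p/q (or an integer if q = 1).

B = (-4681/173, 411/173)
C = (-19, 4)

1. B_x = -4681/173  [AD ∥ BF ∩ DF ∥ AB]
2. B_y = 411/173  [AD ∥ BF ∩ DF ∥ AB]
   → B = (-4681/173, 411/173)
3. C_x = -19  [C is the reflection of D across E]
4. C_y = 4  [C is the reflection of D across E]
   → C = (-19, 4)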